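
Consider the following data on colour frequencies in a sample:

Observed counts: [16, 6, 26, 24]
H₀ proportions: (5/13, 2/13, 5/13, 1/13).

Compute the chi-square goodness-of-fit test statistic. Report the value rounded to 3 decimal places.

test statistic = 68.906

n = 72; E_i = n·p_i = [27.69, 11.08, 27.69, 5.54]
χ² = (16−27.69)²/27.69 + (6−11.08)²/11.08 + (26−27.69)²/27.69 + (24−5.54)²/5.54 = 68.9056
df = 3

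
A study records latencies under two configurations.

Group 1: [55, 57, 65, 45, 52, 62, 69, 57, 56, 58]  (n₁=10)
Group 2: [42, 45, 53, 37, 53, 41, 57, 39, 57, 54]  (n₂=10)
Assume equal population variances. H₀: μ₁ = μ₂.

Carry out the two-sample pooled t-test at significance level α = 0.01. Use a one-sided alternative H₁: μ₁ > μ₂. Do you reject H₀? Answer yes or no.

x̄₁=57.600, s₁=6.703, n₁=10
x̄₂=47.800, s₂=7.772, n₂=10
s_p² = [9·6.703² + 9·7.772²]/18 = 52.6667
SE = √(s_p²·(1/10+1/10)) = 3.2455
t = (57.600−47.800)/3.2455 = 3.0196
df = 18
p-value (one-sided, H₁ greater) = 0.00368
At α=0.01: p < α → reject H₀

reject H₀: yes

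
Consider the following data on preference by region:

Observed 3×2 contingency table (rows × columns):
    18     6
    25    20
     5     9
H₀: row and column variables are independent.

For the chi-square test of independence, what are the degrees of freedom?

df = (r−1)(c−1) = (3−1)·(2−1) = 2

degrees of freedom = 2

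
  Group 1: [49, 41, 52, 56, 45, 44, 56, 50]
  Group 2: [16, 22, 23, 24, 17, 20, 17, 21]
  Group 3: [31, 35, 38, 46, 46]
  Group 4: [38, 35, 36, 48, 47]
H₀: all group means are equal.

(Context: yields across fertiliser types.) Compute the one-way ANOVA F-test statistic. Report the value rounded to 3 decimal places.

test statistic = 43.022

Group means [49.12, 20.00, 39.20, 40.80], grand mean 36.654
SSB = Σnᵢ(x̄ᵢ−x̄)² = 3581.410; SSW = ΣΣ(x−x̄ᵢ)² = 610.475
MSB = 3581.410/3 = 1193.8032; MSW = 610.475/22 = 27.7489
F = MSB/MSW = 43.0217
df = (3, 22)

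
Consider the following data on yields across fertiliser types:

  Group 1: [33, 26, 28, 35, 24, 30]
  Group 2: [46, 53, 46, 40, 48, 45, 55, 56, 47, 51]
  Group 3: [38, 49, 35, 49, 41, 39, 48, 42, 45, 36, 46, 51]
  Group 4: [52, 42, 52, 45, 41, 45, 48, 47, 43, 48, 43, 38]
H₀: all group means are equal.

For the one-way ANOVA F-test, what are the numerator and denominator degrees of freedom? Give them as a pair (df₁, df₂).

k = 4 groups, N = 40 total
df = (k−1, N−k) = (4−1, 40−4) = (3, 36)

degrees of freedom = [3, 36]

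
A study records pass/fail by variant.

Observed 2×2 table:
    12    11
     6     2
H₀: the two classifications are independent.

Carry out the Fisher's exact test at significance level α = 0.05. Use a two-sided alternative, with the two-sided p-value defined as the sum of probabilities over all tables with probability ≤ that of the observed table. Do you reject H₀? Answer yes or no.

Margins: r₁=23, r₂=8, c₁=18, c₂=13, n=31
p_obs = C(23,12)·C(8,6)/C(31,18); sum pmf over tables with pmf ≤ p_obs
p-value (two-sided) = 0.41203
At α=0.05: p ≥ α → fail to reject H₀

reject H₀: no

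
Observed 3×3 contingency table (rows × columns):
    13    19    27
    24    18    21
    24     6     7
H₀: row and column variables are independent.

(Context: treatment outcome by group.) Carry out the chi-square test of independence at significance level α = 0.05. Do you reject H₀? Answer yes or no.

reject H₀: yes

Row totals [59, 63, 37], col totals [61, 43, 55], n=159
χ² = (13−22.64)²/22.64 + (19−15.96)²/15.96 + (27−20.41)²/20.41 + (24−24.17)²/24.17 + (18−17.04)²/17.04 + (21−21.79)²/21.79 + (24−14.19)²/14.19 + (6−10.01)²/10.01 + (7−12.80)²/12.80 = 17.8992
df = 4
p-value (upper-tail) = 0.00129
At α=0.05: p < α → reject H₀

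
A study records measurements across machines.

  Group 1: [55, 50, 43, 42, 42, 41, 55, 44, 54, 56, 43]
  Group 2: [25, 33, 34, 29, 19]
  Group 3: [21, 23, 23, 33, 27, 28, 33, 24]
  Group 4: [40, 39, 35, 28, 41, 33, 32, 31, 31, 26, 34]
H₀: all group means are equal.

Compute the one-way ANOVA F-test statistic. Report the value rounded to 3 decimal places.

Group means [47.73, 28.00, 26.50, 33.64], grand mean 35.629
SSB = Σnᵢ(x̄ᵢ−x̄)² = 2611.444; SSW = ΣΣ(x−x̄ᵢ)² = 920.727
MSB = 2611.444/3 = 870.4814; MSW = 920.727/31 = 29.7009
F = MSB/MSW = 29.3083
df = (3, 31)

test statistic = 29.308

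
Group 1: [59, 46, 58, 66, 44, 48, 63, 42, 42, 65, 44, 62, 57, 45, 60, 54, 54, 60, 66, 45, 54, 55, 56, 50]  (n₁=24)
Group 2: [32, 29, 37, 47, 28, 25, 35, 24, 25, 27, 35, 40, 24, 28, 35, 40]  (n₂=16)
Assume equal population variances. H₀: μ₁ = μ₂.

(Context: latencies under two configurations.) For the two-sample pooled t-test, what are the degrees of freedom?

df = n₁ + n₂ − 2 = 24 + 16 − 2 = 38

degrees of freedom = 38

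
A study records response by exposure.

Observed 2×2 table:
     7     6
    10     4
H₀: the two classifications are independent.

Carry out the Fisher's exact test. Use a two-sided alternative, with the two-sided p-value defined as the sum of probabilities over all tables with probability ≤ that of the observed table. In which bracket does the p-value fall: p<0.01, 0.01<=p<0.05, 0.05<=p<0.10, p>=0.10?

p-value bracket: p>=0.10

Margins: r₁=13, r₂=14, c₁=17, c₂=10, n=27
p_obs = C(13,7)·C(14,10)/C(27,17); sum pmf over tables with pmf ≤ p_obs
p-value (two-sided) = 0.44007
→ bracket: p>=0.10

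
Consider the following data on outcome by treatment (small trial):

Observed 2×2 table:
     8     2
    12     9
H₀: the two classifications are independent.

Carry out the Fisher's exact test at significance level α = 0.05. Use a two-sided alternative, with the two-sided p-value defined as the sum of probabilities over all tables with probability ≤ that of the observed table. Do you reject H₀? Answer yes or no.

reject H₀: no

Margins: r₁=10, r₂=21, c₁=20, c₂=11, n=31
p_obs = C(10,8)·C(21,12)/C(31,20); sum pmf over tables with pmf ≤ p_obs
p-value (two-sided) = 0.26172
At α=0.05: p ≥ α → fail to reject H₀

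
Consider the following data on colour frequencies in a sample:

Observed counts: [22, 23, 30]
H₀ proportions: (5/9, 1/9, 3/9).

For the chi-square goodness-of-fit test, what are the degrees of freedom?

degrees of freedom = 2

df = k − 1 = 3 − 1 = 2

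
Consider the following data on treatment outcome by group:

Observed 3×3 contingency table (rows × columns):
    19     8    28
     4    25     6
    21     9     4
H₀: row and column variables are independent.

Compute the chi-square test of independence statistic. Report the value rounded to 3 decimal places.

Row totals [55, 35, 34], col totals [44, 42, 38], n=124
χ² = (19−19.52)²/19.52 + (8−18.63)²/18.63 + (28−16.85)²/16.85 + (4−12.42)²/12.42 + (25−11.85)²/11.85 + (6−10.73)²/10.73 + (21−12.06)²/12.06 + (9−11.52)²/11.52 + (4−10.42)²/10.42 = 46.9363
df = 4

test statistic = 46.936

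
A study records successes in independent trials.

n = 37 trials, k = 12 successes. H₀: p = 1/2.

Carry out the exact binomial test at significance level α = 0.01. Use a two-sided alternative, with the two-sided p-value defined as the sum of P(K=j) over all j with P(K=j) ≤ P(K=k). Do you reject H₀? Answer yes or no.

Exact binomial: n=37, k=12, p₀=1/2=0.5000
P(X=j) = C(n,j)·p₀^j·(1−p₀)^(n−j); p = Σ P(X=j) over j with P(X=j) ≤ P(X=12)
p-value (two-sided) = 0.04703
At α=0.01: p ≥ α → fail to reject H₀

reject H₀: no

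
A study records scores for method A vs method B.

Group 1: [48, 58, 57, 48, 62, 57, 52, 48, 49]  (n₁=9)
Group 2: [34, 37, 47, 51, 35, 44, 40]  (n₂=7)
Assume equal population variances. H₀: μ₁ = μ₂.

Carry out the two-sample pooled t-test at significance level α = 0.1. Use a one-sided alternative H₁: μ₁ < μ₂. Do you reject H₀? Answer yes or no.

x̄₁=53.222, s₁=5.357, n₁=9
x̄₂=41.143, s₂=6.414, n₂=7
s_p² = [8·5.357² + 6·6.414²]/14 = 34.0295
SE = √(s_p²·(1/9+1/7)) = 2.9398
t = (53.222−41.143)/2.9398 = 4.1089
df = 14
p-value (one-sided, H₁ less) = 0.99947
At α=0.1: p ≥ α → fail to reject H₀

reject H₀: no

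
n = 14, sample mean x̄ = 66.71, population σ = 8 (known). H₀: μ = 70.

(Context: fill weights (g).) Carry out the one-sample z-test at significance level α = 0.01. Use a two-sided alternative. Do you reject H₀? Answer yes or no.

SE = σ/√n = 8/√14 = 2.1381
z = (x̄−μ₀)/SE = (66.71−70)/2.1381 = -1.5388
p-value (two-sided) = 0.12386
At α=0.01: p ≥ α → fail to reject H₀

reject H₀: no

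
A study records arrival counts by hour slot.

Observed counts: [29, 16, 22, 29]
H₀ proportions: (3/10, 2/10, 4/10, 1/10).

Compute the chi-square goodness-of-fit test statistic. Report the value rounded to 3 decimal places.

n = 96; E_i = n·p_i = [28.80, 19.20, 38.40, 9.60]
χ² = (29−28.80)²/28.80 + (16−19.20)²/19.20 + (22−38.40)²/38.40 + (29−9.60)²/9.60 = 46.7431
df = 3

test statistic = 46.743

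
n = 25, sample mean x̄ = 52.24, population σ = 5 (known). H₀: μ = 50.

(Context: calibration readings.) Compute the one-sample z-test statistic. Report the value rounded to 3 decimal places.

SE = σ/√n = 5/√25 = 1.0000
z = (x̄−μ₀)/SE = (52.24−50)/1.0000 = 2.2400

test statistic = 2.240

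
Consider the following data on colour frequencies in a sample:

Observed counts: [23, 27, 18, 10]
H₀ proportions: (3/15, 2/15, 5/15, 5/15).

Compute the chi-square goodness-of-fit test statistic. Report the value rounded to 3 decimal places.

n = 78; E_i = n·p_i = [15.60, 10.40, 26.00, 26.00]
χ² = (23−15.60)²/15.60 + (27−10.40)²/10.40 + (18−26.00)²/26.00 + (10−26.00)²/26.00 = 42.3141
df = 3

test statistic = 42.314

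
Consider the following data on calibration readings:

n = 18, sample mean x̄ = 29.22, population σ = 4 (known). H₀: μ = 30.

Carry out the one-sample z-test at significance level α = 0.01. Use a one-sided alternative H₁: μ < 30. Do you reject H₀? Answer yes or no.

reject H₀: no

SE = σ/√n = 4/√18 = 0.9428
z = (x̄−μ₀)/SE = (29.22−30)/0.9428 = -0.8273
p-value (one-sided, H₁ less) = 0.20403
At α=0.01: p ≥ α → fail to reject H₀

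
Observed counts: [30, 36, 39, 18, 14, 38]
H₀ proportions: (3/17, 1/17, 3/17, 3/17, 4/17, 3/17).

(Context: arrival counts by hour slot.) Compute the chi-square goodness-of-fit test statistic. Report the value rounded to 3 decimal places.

n = 175; E_i = n·p_i = [30.88, 10.29, 30.88, 30.88, 41.18, 30.88]
χ² = (30−30.88)²/30.88 + (36−10.29)²/10.29 + (39−30.88)²/30.88 + (18−30.88)²/30.88 + (14−41.18)²/41.18 + (38−30.88)²/30.88 = 91.3010
df = 5

test statistic = 91.301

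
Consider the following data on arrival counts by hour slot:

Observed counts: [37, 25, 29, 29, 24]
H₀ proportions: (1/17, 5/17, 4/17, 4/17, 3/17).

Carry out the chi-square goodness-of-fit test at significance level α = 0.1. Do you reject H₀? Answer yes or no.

n = 144; E_i = n·p_i = [8.47, 42.35, 33.88, 33.88, 25.41]
χ² = (37−8.47)²/8.47 + (25−42.35)²/42.35 + (29−33.88)²/33.88 + (29−33.88)²/33.88 + (24−25.41)²/25.41 = 104.6840
df = 4
p-value (upper-tail) = 0.00000
At α=0.1: p < α → reject H₀

reject H₀: yes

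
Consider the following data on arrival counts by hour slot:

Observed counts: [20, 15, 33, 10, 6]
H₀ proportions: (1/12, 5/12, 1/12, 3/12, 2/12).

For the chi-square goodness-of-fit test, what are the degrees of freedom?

df = k − 1 = 5 − 1 = 4

degrees of freedom = 4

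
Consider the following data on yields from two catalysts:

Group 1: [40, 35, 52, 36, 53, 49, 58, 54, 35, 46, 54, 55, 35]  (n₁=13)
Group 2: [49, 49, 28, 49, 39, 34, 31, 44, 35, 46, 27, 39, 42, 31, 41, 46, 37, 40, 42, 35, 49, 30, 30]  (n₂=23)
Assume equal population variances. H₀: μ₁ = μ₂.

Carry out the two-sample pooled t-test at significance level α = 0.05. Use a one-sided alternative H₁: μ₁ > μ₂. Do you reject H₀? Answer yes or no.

x̄₁=46.308, s₁=8.873, n₁=13
x̄₂=38.826, s₂=7.265, n₂=23
s_p² = [12·8.873² + 22·7.265²]/34 = 61.9433
SE = √(s_p²·(1/13+1/23)) = 2.7309
t = (46.308−38.826)/2.7309 = 2.7396
df = 34
p-value (one-sided, H₁ greater) = 0.00486
At α=0.05: p < α → reject H₀

reject H₀: yes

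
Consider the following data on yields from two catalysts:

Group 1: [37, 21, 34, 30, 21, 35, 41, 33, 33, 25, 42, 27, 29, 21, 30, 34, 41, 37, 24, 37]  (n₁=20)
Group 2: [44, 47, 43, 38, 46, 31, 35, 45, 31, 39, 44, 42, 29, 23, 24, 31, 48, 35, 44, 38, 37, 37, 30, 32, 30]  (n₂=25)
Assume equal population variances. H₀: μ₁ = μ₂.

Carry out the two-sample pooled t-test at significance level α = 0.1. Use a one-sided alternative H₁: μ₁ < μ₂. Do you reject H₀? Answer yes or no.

x̄₁=31.600, s₁=6.770, n₁=20
x̄₂=36.920, s₂=7.211, n₂=25
s_p² = [19·6.770² + 24·7.211²]/43 = 49.2707
SE = √(s_p²·(1/20+1/25)) = 2.1058
t = (31.600−36.920)/2.1058 = -2.5264
df = 43
p-value (one-sided, H₁ less) = 0.00764
At α=0.1: p < α → reject H₀

reject H₀: yes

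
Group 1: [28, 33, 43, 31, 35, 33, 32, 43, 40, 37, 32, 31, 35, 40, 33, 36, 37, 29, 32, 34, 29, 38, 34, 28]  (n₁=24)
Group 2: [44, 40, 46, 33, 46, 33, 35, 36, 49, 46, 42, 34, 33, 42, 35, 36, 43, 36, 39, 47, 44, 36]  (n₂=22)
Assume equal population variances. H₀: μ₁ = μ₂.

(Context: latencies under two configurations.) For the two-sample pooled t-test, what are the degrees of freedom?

df = n₁ + n₂ − 2 = 24 + 22 − 2 = 44

degrees of freedom = 44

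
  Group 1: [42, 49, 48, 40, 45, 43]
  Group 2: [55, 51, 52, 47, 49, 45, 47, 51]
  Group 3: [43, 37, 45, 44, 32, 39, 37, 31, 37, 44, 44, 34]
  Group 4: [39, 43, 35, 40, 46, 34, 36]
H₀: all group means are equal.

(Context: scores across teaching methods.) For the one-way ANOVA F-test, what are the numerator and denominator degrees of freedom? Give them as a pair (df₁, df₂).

k = 4 groups, N = 33 total
df = (k−1, N−k) = (4−1, 33−4) = (3, 29)

degrees of freedom = [3, 29]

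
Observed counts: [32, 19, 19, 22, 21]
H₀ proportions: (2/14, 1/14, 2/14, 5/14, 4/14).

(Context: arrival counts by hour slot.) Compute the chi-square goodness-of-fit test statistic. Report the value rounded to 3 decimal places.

test statistic = 43.174

n = 113; E_i = n·p_i = [16.14, 8.07, 16.14, 40.36, 32.29]
χ² = (32−16.14)²/16.14 + (19−8.07)²/8.07 + (19−16.14)²/16.14 + (22−40.36)²/40.36 + (21−32.29)²/32.29 = 43.1743
df = 4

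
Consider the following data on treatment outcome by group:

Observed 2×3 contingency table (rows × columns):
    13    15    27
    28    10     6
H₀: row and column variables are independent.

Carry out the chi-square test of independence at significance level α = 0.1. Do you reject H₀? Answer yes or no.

Row totals [55, 44], col totals [41, 25, 33], n=99
χ² = (13−22.78)²/22.78 + (15−13.89)²/13.89 + (27−18.33)²/18.33 + (28−18.22)²/18.22 + (10−11.11)²/11.11 + (6−14.67)²/14.67 = 18.8621
df = 2
p-value (upper-tail) = 0.00008
At α=0.1: p < α → reject H₀

reject H₀: yes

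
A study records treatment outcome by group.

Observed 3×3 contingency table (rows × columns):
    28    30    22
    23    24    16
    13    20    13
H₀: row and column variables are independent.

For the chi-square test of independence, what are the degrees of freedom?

df = (r−1)(c−1) = (3−1)·(3−1) = 4

degrees of freedom = 4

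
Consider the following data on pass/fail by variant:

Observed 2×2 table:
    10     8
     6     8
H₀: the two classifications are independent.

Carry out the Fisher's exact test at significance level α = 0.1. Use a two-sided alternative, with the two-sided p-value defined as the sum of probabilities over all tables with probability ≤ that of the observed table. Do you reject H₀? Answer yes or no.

Margins: r₁=18, r₂=14, c₁=16, c₂=16, n=32
p_obs = C(18,10)·C(14,6)/C(32,16); sum pmf over tables with pmf ≤ p_obs
p-value (two-sided) = 0.72239
At α=0.1: p ≥ α → fail to reject H₀

reject H₀: no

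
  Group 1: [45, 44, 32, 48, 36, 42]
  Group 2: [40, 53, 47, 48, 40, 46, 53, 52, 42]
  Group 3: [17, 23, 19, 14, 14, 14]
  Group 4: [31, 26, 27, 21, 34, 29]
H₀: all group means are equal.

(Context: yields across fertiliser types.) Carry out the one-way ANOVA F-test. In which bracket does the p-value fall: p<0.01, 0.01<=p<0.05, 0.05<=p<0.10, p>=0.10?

p-value bracket: p<0.01

Group means [41.17, 46.78, 16.83, 28.00], grand mean 34.704
SSB = Σnᵢ(x̄ᵢ−x̄)² = 3748.407; SSW = ΣΣ(x−x̄ᵢ)² = 569.222
MSB = 3748.407/3 = 1249.4691; MSW = 569.222/23 = 24.7488
F = MSB/MSW = 50.4861
df = (3, 23)
p-value (upper-tail) = 0.00000
→ bracket: p<0.01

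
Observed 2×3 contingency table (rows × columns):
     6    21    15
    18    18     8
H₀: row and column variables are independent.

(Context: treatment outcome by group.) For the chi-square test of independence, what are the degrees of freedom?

df = (r−1)(c−1) = (2−1)·(3−1) = 2

degrees of freedom = 2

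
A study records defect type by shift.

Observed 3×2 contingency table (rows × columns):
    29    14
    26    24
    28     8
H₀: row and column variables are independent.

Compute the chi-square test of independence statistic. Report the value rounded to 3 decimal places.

Row totals [43, 50, 36], col totals [83, 46], n=129
χ² = (29−27.67)²/27.67 + (14−15.33)²/15.33 + (26−32.17)²/32.17 + (24−17.83)²/17.83 + (28−23.16)²/23.16 + (8−12.84)²/12.84 = 6.3322
df = 2

test statistic = 6.332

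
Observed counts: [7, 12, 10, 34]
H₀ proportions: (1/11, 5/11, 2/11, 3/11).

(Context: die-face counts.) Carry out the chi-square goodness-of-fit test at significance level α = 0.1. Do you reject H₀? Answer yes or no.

n = 63; E_i = n·p_i = [5.73, 28.64, 11.45, 17.18]
χ² = (7−5.73)²/5.73 + (12−28.64)²/28.64 + (10−11.45)²/11.45 + (34−17.18)²/17.18 = 26.5947
df = 3
p-value (upper-tail) = 0.00001
At α=0.1: p < α → reject H₀

reject H₀: yes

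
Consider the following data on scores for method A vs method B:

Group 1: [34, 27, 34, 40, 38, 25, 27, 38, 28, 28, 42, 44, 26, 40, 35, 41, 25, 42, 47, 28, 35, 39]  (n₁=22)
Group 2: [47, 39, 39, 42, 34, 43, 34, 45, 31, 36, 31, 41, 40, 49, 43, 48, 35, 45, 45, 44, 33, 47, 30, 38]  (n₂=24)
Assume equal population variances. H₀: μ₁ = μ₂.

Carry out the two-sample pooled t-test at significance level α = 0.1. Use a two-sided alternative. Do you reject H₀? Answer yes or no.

x̄₁=34.682, s₁=6.896, n₁=22
x̄₂=39.958, s₂=5.849, n₂=24
s_p² = [21·6.896² + 23·5.849²]/44 = 40.5848
SE = √(s_p²·(1/22+1/24)) = 1.8804
t = (34.682−39.958)/1.8804 = -2.8061
df = 44
p-value (two-sided) = 0.00744
At α=0.1: p < α → reject H₀

reject H₀: yes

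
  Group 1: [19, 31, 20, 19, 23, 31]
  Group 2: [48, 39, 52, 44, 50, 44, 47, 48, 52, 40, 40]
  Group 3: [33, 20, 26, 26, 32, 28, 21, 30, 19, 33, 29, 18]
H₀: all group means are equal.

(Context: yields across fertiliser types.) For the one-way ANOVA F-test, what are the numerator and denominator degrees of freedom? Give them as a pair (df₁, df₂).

k = 3 groups, N = 29 total
df = (k−1, N−k) = (3−1, 29−3) = (2, 26)

degrees of freedom = [2, 26]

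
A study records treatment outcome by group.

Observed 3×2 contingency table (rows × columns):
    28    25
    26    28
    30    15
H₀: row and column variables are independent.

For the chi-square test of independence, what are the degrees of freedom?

df = (r−1)(c−1) = (3−1)·(2−1) = 2

degrees of freedom = 2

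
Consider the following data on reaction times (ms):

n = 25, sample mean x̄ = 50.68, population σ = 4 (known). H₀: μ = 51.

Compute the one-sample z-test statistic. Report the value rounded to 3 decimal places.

SE = σ/√n = 4/√25 = 0.8000
z = (x̄−μ₀)/SE = (50.68−51)/0.8000 = -0.4000

test statistic = -0.400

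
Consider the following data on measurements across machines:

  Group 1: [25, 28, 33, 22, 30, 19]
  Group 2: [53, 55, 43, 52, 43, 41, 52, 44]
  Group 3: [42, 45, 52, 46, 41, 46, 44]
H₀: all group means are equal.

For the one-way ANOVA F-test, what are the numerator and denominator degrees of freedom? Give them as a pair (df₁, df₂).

degrees of freedom = [2, 18]

k = 3 groups, N = 21 total
df = (k−1, N−k) = (3−1, 21−3) = (2, 18)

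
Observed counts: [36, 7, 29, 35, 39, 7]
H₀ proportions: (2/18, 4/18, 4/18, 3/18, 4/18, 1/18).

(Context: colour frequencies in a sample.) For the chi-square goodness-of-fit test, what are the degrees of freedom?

degrees of freedom = 5

df = k − 1 = 6 − 1 = 5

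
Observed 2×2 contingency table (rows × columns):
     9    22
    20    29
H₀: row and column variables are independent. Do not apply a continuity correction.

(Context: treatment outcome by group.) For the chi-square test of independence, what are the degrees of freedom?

degrees of freedom = 1

df = (r−1)(c−1) = (2−1)·(2−1) = 1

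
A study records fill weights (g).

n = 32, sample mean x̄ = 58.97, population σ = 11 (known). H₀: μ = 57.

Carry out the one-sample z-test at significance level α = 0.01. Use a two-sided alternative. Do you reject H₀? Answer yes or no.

SE = σ/√n = 11/√32 = 1.9445
z = (x̄−μ₀)/SE = (58.97−57)/1.9445 = 1.0131
p-value (two-sided) = 0.31102
At α=0.01: p ≥ α → fail to reject H₀

reject H₀: no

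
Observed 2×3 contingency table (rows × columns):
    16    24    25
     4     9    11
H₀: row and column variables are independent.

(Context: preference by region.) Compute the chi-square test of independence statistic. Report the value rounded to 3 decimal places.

Row totals [65, 24], col totals [20, 33, 36], n=89
χ² = (16−14.61)²/14.61 + (24−24.10)²/24.10 + (25−26.29)²/26.29 + (4−5.39)²/5.39 + (9−8.90)²/8.90 + (11−9.71)²/9.71 = 0.7299
df = 2

test statistic = 0.730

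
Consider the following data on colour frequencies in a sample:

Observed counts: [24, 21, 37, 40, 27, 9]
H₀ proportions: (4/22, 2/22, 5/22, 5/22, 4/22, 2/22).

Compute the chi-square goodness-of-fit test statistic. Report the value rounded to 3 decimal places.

n = 158; E_i = n·p_i = [28.73, 14.36, 35.91, 35.91, 28.73, 14.36]
χ² = (24−28.73)²/28.73 + (21−14.36)²/14.36 + (37−35.91)²/35.91 + (40−35.91)²/35.91 + (27−28.73)²/28.73 + (9−14.36)²/14.36 = 6.4500
df = 5

test statistic = 6.450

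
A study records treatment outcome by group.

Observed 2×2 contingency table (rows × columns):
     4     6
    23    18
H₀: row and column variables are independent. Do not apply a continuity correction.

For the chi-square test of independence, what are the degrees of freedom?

degrees of freedom = 1

df = (r−1)(c−1) = (2−1)·(2−1) = 1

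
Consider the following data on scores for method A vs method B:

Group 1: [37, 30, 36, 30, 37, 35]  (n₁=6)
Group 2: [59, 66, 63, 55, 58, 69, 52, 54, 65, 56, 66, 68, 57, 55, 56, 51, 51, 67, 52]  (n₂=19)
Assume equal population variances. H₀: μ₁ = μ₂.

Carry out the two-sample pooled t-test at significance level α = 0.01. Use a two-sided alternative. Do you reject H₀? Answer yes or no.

reject H₀: yes

x̄₁=34.167, s₁=3.312, n₁=6
x̄₂=58.947, s₂=6.240, n₂=19
s_p² = [5·3.312² + 18·6.240²]/23 = 32.8600
SE = √(s_p²·(1/6+1/19)) = 2.6844
t = (34.167−58.947)/2.6844 = -9.2313
df = 23
p-value (two-sided) = 0.00000
At α=0.01: p < α → reject H₀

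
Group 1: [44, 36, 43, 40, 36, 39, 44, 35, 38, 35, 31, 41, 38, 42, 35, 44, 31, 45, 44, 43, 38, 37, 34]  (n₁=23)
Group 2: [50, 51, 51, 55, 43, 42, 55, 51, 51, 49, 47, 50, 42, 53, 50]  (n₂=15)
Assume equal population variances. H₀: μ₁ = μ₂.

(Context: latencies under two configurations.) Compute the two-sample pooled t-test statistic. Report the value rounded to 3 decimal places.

x̄₁=38.826, s₁=4.303, n₁=23
x̄₂=49.333, s₂=4.169, n₂=15
s_p² = [22·4.303² + 14·4.169²]/36 = 18.0733
SE = √(s_p²·(1/23+1/15)) = 1.4109
t = (38.826−49.333)/1.4109 = -7.4471
df = 36

test statistic = -7.447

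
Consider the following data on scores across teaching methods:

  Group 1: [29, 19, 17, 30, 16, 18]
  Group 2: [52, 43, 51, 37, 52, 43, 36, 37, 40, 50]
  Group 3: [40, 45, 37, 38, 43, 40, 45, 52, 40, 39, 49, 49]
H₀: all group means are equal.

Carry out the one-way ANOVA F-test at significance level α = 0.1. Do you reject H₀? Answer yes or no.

reject H₀: yes

Group means [21.50, 44.10, 43.08], grand mean 38.821
SSB = Σnᵢ(x̄ᵢ−x̄)² = 2296.790; SSW = ΣΣ(x−x̄ᵢ)² = 855.317
MSB = 2296.790/2 = 1148.3952; MSW = 855.317/25 = 34.2127
F = MSB/MSW = 33.5664
df = (2, 25)
p-value (upper-tail) = 0.00000
At α=0.1: p < α → reject H₀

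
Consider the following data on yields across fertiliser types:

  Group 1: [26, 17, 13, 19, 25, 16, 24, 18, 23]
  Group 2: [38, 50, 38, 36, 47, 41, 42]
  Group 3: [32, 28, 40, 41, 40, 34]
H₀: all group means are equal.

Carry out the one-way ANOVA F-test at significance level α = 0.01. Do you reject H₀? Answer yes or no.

Group means [20.11, 41.71, 35.83], grand mean 31.273
SSB = Σnᵢ(x̄ᵢ−x̄)² = 2009.213; SSW = ΣΣ(x−x̄ᵢ)² = 463.151
MSB = 2009.213/2 = 1004.6064; MSW = 463.151/19 = 24.3764
F = MSB/MSW = 41.2123
df = (2, 19)
p-value (upper-tail) = 0.00000
At α=0.01: p < α → reject H₀

reject H₀: yes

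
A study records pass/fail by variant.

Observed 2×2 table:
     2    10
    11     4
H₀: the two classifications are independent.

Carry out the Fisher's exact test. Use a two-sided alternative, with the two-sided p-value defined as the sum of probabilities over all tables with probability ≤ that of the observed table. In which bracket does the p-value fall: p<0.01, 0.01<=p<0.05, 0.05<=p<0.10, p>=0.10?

p-value bracket: p<0.01

Margins: r₁=12, r₂=15, c₁=13, c₂=14, n=27
p_obs = C(12,2)·C(15,11)/C(27,13); sum pmf over tables with pmf ≤ p_obs
p-value (two-sided) = 0.00633
→ bracket: p<0.01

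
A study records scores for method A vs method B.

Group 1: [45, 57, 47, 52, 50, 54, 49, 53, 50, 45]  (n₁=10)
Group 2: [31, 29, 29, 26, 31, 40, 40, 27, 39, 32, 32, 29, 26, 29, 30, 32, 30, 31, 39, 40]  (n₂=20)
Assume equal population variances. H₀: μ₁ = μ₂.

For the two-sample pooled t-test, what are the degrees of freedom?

degrees of freedom = 28

df = n₁ + n₂ − 2 = 10 + 20 − 2 = 28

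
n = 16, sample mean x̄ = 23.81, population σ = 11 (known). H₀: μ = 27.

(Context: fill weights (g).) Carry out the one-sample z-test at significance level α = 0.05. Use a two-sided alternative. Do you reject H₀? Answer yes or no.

SE = σ/√n = 11/√16 = 2.7500
z = (x̄−μ₀)/SE = (23.81−27)/2.7500 = -1.1600
p-value (two-sided) = 0.24605
At α=0.05: p ≥ α → fail to reject H₀

reject H₀: no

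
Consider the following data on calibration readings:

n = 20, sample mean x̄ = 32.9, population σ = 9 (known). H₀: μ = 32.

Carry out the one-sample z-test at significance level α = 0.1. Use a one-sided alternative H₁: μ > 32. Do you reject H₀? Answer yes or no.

reject H₀: no

SE = σ/√n = 9/√20 = 2.0125
z = (x̄−μ₀)/SE = (32.9−32)/2.0125 = 0.4472
p-value (one-sided, H₁ greater) = 0.32736
At α=0.1: p ≥ α → fail to reject H₀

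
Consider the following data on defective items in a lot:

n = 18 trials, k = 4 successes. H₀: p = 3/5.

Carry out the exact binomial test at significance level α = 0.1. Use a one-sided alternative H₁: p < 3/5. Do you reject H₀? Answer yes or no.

reject H₀: yes

Exact binomial: n=18, k=4, p₀=3/5=0.6000
P(X≤4) from Σ C(n,i)·p₀^i·(1−p₀)^(n−i)
p-value (one-sided, H₁ less) = 0.00128
At α=0.1: p < α → reject H₀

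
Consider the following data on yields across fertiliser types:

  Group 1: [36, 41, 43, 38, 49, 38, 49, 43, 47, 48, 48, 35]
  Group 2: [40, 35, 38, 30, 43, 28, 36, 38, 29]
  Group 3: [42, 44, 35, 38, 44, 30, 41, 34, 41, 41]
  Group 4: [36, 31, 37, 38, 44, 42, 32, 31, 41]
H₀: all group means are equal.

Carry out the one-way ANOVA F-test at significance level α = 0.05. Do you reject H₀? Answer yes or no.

reject H₀: yes

Group means [42.92, 35.22, 39.00, 36.89], grand mean 38.850
SSB = Σnᵢ(x̄ᵢ−x̄)² = 351.739; SSW = ΣΣ(x−x̄ᵢ)² = 905.361
MSB = 351.739/3 = 117.2463; MSW = 905.361/36 = 25.1489
F = MSB/MSW = 4.6621
df = (3, 36)
p-value (upper-tail) = 0.00747
At α=0.05: p < α → reject H₀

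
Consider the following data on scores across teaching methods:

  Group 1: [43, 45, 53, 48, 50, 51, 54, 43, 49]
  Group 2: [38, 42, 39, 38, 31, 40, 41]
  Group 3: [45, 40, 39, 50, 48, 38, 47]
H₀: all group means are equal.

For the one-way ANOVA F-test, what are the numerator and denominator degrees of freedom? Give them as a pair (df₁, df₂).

degrees of freedom = [2, 20]

k = 3 groups, N = 23 total
df = (k−1, N−k) = (3−1, 23−3) = (2, 20)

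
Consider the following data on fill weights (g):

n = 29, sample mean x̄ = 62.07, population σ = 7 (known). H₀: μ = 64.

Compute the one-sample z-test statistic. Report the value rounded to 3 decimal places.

test statistic = -1.485

SE = σ/√n = 7/√29 = 1.2999
z = (x̄−μ₀)/SE = (62.07−64)/1.2999 = -1.4848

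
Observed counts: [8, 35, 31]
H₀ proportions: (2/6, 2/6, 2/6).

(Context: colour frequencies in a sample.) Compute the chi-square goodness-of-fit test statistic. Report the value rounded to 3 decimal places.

n = 74; E_i = n·p_i = [24.67, 24.67, 24.67]
χ² = (8−24.67)²/24.67 + (35−24.67)²/24.67 + (31−24.67)²/24.67 = 17.2162
df = 2

test statistic = 17.216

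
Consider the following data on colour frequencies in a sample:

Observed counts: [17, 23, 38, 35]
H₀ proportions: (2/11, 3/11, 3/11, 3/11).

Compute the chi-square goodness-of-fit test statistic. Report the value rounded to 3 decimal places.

n = 113; E_i = n·p_i = [20.55, 30.82, 30.82, 30.82]
χ² = (17−20.55)²/20.55 + (23−30.82)²/30.82 + (38−30.82)²/30.82 + (35−30.82)²/30.82 = 4.8363
df = 3

test statistic = 4.836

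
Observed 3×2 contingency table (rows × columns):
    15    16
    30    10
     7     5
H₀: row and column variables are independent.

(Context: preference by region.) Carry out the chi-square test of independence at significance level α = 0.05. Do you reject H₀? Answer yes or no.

reject H₀: no

Row totals [31, 40, 12], col totals [52, 31], n=83
χ² = (15−19.42)²/19.42 + (16−11.58)²/11.58 + (30−25.06)²/25.06 + (10−14.94)²/14.94 + (7−7.52)²/7.52 + (5−4.48)²/4.48 = 5.3979
df = 2
p-value (upper-tail) = 0.06728
At α=0.05: p ≥ α → fail to reject H₀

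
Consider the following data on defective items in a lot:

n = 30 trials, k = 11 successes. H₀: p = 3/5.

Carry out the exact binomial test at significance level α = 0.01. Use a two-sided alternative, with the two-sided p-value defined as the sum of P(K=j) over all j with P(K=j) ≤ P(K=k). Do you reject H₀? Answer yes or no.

reject H₀: no

Exact binomial: n=30, k=11, p₀=3/5=0.6000
P(X=j) = C(n,j)·p₀^j·(1−p₀)^(n−j); p = Σ P(X=j) over j with P(X=j) ≤ P(X=11)
p-value (two-sided) = 0.01396
At α=0.01: p ≥ α → fail to reject H₀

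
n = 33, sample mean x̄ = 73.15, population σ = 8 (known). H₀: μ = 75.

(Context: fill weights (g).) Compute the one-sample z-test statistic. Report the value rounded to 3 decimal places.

SE = σ/√n = 8/√33 = 1.3926
z = (x̄−μ₀)/SE = (73.15−75)/1.3926 = -1.3284

test statistic = -1.328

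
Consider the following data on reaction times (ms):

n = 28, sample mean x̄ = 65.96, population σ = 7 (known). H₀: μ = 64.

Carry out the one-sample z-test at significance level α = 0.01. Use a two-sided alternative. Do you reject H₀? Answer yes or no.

reject H₀: no

SE = σ/√n = 7/√28 = 1.3229
z = (x̄−μ₀)/SE = (65.96−64)/1.3229 = 1.4816
p-value (two-sided) = 0.13844
At α=0.01: p ≥ α → fail to reject H₀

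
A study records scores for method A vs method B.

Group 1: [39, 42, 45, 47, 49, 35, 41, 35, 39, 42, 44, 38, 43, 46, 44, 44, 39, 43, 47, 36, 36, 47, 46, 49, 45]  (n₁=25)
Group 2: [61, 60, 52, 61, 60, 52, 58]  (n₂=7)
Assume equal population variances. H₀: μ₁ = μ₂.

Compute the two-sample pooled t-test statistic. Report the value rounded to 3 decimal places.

test statistic = -8.391

x̄₁=42.440, s₁=4.312, n₁=25
x̄₂=57.714, s₂=4.030, n₂=7
s_p² = [24·4.312² + 6·4.030²]/30 = 18.1196
SE = √(s_p²·(1/25+1/7)) = 1.8202
t = (42.440−57.714)/1.8202 = -8.3913
df = 30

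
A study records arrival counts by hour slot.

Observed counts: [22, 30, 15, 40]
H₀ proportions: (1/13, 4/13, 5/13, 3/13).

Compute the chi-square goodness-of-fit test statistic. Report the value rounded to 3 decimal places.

n = 107; E_i = n·p_i = [8.23, 32.92, 41.15, 24.69]
χ² = (22−8.23)²/8.23 + (30−32.92)²/32.92 + (15−41.15)²/41.15 + (40−24.69)²/24.69 = 49.4050
df = 3

test statistic = 49.405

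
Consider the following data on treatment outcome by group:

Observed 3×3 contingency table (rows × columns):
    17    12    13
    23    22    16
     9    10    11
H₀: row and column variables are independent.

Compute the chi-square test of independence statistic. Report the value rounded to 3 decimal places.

Row totals [42, 61, 30], col totals [49, 44, 40], n=133
χ² = (17−15.47)²/15.47 + (12−13.89)²/13.89 + (13−12.63)²/12.63 + (23−22.47)²/22.47 + (22−20.18)²/20.18 + (16−18.35)²/18.35 + (9−11.05)²/11.05 + (10−9.92)²/9.92 + (11−9.02)²/9.02 = 1.7112
df = 4

test statistic = 1.711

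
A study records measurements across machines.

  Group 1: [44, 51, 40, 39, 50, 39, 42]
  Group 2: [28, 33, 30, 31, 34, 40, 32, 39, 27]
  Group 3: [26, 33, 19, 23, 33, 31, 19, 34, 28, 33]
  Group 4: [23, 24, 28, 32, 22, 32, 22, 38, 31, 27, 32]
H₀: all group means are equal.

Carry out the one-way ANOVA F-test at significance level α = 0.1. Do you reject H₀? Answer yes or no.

reject H₀: yes

Group means [43.57, 32.67, 27.90, 28.27], grand mean 32.135
SSB = Σnᵢ(x̄ᵢ−x̄)² = 1261.528; SSW = ΣΣ(x−x̄ᵢ)² = 894.796
MSB = 1261.528/3 = 420.5094; MSW = 894.796/33 = 27.1150
F = MSB/MSW = 15.5083
df = (3, 33)
p-value (upper-tail) = 0.00000
At α=0.1: p < α → reject H₀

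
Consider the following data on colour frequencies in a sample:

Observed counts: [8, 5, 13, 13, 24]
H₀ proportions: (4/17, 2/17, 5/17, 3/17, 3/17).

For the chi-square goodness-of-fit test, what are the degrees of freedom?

degrees of freedom = 4

df = k − 1 = 5 − 1 = 4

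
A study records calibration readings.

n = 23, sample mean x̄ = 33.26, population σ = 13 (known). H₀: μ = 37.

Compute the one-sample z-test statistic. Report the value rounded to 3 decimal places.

test statistic = -1.380

SE = σ/√n = 13/√23 = 2.7107
z = (x̄−μ₀)/SE = (33.26−37)/2.7107 = -1.3797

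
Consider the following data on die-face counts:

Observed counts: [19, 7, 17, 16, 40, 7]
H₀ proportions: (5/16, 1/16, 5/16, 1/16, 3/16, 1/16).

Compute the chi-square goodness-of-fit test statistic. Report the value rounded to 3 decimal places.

test statistic = 47.560

n = 106; E_i = n·p_i = [33.12, 6.62, 33.12, 6.62, 19.88, 6.62]
χ² = (19−33.12)²/33.12 + (7−6.62)²/6.62 + (17−33.12)²/33.12 + (16−6.62)²/6.62 + (40−19.88)²/19.88 + (7−6.62)²/6.62 = 47.5597
df = 5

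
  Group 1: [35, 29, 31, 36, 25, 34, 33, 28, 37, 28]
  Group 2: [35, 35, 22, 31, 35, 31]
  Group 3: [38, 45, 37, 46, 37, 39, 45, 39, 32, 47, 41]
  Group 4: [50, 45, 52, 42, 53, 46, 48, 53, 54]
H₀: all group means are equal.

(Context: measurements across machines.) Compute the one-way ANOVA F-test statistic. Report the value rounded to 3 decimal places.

Group means [31.60, 31.50, 40.55, 49.22], grand mean 38.722
SSB = Σnᵢ(x̄ᵢ−x̄)² = 1849.039; SSW = ΣΣ(x−x̄ᵢ)² = 634.183
MSB = 1849.039/3 = 616.3465; MSW = 634.183/32 = 19.8182
F = MSB/MSW = 31.1000
df = (3, 32)

test statistic = 31.100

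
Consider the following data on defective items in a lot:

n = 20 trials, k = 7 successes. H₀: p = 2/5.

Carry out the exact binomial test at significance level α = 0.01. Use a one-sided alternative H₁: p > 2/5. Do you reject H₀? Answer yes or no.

reject H₀: no

Exact binomial: n=20, k=7, p₀=2/5=0.4000
P(X≥7) from Σ C(n,i)·p₀^i·(1−p₀)^(n−i)
p-value (one-sided, H₁ greater) = 0.74999
At α=0.01: p ≥ α → fail to reject H₀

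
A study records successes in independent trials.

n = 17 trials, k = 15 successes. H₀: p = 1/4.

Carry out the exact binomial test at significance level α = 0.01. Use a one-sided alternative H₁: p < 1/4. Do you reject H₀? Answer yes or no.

reject H₀: no

Exact binomial: n=17, k=15, p₀=1/4=0.2500
P(X≤15) from Σ C(n,i)·p₀^i·(1−p₀)^(n−i)
p-value (one-sided, H₁ less) = 1.00000
At α=0.01: p ≥ α → fail to reject H₀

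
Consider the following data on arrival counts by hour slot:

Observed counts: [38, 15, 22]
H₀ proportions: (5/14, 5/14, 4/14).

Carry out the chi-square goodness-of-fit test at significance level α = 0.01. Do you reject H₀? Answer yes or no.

reject H₀: yes

n = 75; E_i = n·p_i = [26.79, 26.79, 21.43]
χ² = (38−26.79)²/26.79 + (15−26.79)²/26.79 + (22−21.43)²/21.43 = 9.8960
df = 2
p-value (upper-tail) = 0.00710
At α=0.01: p < α → reject H₀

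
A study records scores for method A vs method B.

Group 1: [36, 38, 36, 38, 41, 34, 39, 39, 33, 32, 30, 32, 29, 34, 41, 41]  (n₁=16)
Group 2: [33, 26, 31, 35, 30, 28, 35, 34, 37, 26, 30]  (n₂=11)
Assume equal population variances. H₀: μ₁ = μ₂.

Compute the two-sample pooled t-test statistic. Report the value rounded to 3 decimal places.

x̄₁=35.812, s₁=3.953, n₁=16
x̄₂=31.364, s₂=3.749, n₂=11
s_p² = [15·3.953² + 10·3.749²]/25 = 14.9993
SE = √(s_p²·(1/16+1/11)) = 1.5169
t = (35.812−31.364)/1.5169 = 2.9328
df = 25

test statistic = 2.933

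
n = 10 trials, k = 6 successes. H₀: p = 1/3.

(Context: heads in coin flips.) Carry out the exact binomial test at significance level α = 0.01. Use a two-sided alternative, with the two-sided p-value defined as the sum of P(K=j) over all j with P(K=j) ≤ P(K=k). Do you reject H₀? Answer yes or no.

Exact binomial: n=10, k=6, p₀=1/3=0.3333
P(X=j) = C(n,j)·p₀^j·(1−p₀)^(n−j); p = Σ P(X=j) over j with P(X=j) ≤ P(X=6)
p-value (two-sided) = 0.09391
At α=0.01: p ≥ α → fail to reject H₀

reject H₀: no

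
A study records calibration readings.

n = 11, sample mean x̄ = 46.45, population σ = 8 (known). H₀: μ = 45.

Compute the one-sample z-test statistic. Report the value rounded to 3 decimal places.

test statistic = 0.601

SE = σ/√n = 8/√11 = 2.4121
z = (x̄−μ₀)/SE = (46.45−45)/2.4121 = 0.6011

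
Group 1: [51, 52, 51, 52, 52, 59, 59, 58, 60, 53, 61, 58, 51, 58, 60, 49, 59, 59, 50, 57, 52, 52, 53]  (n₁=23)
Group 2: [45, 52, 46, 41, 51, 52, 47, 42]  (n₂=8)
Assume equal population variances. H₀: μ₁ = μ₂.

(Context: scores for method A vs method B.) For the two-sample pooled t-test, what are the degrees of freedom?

df = n₁ + n₂ − 2 = 23 + 8 − 2 = 29

degrees of freedom = 29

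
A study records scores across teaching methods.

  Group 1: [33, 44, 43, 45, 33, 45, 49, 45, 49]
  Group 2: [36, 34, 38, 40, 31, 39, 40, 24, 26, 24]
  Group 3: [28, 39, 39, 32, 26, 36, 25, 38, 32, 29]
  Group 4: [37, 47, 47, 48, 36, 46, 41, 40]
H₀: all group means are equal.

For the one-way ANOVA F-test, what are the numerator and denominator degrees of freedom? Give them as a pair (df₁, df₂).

k = 4 groups, N = 37 total
df = (k−1, N−k) = (4−1, 37−4) = (3, 33)

degrees of freedom = [3, 33]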